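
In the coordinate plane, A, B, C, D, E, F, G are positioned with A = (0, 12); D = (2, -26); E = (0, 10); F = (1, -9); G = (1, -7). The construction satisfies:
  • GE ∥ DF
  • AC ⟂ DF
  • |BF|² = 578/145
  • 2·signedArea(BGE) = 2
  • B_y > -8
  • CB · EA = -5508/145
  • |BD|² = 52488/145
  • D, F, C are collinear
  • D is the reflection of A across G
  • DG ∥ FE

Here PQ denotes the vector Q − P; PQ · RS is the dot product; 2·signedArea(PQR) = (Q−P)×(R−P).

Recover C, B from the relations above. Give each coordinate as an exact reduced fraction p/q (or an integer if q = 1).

1. C_x = -34/145  [D, F, C are collinear ∩ AC ⟂ DF]
2. C_y = 1738/145  [D, F, C are collinear ∩ AC ⟂ DF]
   → C = (-34/145, 1738/145)
3. B_x = 128/145  [2·signedArea(BGE) = 2 ∩ CB · EA = -5508/145]
4. B_y = -1016/145  [2·signedArea(BGE) = 2 ∩ CB · EA = -5508/145]
   → B = (128/145, -1016/145)

B = (128/145, -1016/145)
C = (-34/145, 1738/145)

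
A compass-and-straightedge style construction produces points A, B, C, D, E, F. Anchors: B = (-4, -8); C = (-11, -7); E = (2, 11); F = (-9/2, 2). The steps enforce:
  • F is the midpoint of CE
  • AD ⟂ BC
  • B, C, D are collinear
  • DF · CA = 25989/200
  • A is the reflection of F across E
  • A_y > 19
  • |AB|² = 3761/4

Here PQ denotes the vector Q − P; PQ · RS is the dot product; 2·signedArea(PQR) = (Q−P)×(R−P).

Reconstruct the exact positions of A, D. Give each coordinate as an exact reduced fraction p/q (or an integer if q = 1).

A = (17/2, 20)
D = (433/100, -919/100)

1. A_x = 17/2  [A is the reflection of F across E]
2. A_y = 20  [A is the reflection of F across E]
   → A = (17/2, 20)
3. D_x = 433/100  [B, C, D are collinear ∩ AD ⟂ BC]
4. D_y = -919/100  [B, C, D are collinear ∩ AD ⟂ BC]
   → D = (433/100, -919/100)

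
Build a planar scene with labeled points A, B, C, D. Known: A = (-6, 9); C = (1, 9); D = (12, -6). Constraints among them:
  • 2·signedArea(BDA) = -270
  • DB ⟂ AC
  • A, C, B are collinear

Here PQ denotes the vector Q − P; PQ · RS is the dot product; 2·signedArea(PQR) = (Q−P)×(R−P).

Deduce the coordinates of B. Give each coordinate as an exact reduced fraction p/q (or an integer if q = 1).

B = (12, 9)

1. B_x = 12  [A, C, B are collinear ∩ DB ⟂ AC]
2. B_y = 9  [A, C, B are collinear ∩ DB ⟂ AC]
   → B = (12, 9)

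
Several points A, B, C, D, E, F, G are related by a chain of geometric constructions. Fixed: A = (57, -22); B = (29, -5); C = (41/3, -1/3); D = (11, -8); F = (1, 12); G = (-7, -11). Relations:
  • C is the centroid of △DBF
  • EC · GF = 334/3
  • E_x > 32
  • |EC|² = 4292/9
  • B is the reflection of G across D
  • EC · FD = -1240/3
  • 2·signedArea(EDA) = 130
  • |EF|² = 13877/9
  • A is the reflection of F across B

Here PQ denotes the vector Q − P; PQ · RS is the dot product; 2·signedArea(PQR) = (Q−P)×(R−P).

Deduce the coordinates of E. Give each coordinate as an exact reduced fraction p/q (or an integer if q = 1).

1. E_x = 97/3  [2·signedArea(EDA) = 130 ∩ EC · GF = 334/3]
2. E_y = -35/3  [2·signedArea(EDA) = 130 ∩ EC · GF = 334/3]
   → E = (97/3, -35/3)

E = (97/3, -35/3)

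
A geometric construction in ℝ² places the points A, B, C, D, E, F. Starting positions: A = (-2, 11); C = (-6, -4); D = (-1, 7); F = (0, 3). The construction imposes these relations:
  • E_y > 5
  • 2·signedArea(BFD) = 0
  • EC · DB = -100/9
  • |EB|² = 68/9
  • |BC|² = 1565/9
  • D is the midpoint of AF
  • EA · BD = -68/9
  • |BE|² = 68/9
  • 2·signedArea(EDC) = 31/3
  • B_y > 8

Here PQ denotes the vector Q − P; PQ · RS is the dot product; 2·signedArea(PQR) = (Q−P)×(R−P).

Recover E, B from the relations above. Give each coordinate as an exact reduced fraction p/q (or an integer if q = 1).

B = (-4/3, 25/3)
E = (-2/3, 17/3)

1. B_x = -4/3  [line -4·x + -1·y + 3 = 0 ∩ |BC|² = 1565/9]
2. B_y = 25/3  [line -4·x + -1·y + 3 = 0 ∩ |BC|² = 1565/9]
   → B = (-4/3, 25/3)
3. E_x = -2/3  [EC · DB = -100/9 ∩ 2·signedArea(EDC) = 31/3]
4. E_y = 17/3  [EC · DB = -100/9 ∩ 2·signedArea(EDC) = 31/3]
   → E = (-2/3, 17/3)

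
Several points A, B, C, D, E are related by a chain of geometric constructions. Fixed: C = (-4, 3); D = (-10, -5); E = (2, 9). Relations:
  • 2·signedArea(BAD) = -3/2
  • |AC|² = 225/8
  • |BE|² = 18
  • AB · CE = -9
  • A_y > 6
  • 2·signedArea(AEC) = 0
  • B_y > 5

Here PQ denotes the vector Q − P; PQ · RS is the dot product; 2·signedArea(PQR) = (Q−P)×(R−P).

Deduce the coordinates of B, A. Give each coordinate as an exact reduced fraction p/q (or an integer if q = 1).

1. A_x = -1/4  [line 6·x + -6·y + 42 = 0 ∩ |AC|² = 225/8]
2. A_y = 27/4  [line 6·x + -6·y + 42 = 0 ∩ |AC|² = 225/8]
   → A = (-1/4, 27/4)
3. B_x = -1  [2·signedArea(BAD) = -3/2 ∩ AB · CE = -9]
4. B_y = 6  [2·signedArea(BAD) = -3/2 ∩ AB · CE = -9]
   → B = (-1, 6)

A = (-1/4, 27/4)
B = (-1, 6)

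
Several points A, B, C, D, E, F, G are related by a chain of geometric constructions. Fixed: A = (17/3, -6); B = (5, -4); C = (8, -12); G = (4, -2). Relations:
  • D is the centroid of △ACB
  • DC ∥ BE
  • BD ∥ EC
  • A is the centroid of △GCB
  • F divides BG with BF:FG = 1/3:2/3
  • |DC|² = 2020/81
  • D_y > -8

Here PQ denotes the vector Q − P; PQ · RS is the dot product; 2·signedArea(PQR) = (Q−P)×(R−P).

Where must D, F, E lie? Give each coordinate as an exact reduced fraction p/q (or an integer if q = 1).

D = (56/9, -22/3)
E = (61/9, -26/3)
F = (14/3, -10/3)

1. D_x = 56/9  [D is the centroid of △ACB]
2. D_y = -22/3  [D is the centroid of △ACB]
   → D = (56/9, -22/3)
3. F_x = 14/3  [F divides BG with BF:FG = 1/3:2/3]
4. F_y = -10/3  [F divides BG with BF:FG = 1/3:2/3]
   → F = (14/3, -10/3)
5. E_x = 61/9  [BD ∥ EC ∩ DC ∥ BE]
6. E_y = -26/3  [BD ∥ EC ∩ DC ∥ BE]
   → E = (61/9, -26/3)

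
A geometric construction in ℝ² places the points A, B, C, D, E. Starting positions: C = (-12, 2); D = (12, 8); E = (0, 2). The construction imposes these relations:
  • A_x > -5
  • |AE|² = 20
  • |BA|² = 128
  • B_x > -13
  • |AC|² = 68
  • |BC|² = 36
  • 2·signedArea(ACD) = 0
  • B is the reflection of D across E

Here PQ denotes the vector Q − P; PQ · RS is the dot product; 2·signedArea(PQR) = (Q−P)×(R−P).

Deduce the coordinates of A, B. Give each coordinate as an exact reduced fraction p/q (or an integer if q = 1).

1. A_x = -4  [line -6·x + 24·y + -120 = 0 ∩ |AC|² = 68]
2. A_y = 4  [line -6·x + 24·y + -120 = 0 ∩ |AC|² = 68]
   → A = (-4, 4)
3. B_x = -12  [B is the reflection of D across E]
4. B_y = -4  [B is the reflection of D across E]
   → B = (-12, -4)

A = (-4, 4)
B = (-12, -4)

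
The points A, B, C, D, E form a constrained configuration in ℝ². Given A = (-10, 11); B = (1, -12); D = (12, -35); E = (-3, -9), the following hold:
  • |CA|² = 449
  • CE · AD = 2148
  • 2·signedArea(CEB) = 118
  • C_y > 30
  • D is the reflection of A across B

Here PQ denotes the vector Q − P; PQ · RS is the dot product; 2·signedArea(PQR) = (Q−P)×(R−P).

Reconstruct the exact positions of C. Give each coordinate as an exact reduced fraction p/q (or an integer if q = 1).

C = (-17, 31)

1. C_x = -17  [2·signedArea(CEB) = 118 ∩ CE · AD = 2148]
2. C_y = 31  [2·signedArea(CEB) = 118 ∩ CE · AD = 2148]
   → C = (-17, 31)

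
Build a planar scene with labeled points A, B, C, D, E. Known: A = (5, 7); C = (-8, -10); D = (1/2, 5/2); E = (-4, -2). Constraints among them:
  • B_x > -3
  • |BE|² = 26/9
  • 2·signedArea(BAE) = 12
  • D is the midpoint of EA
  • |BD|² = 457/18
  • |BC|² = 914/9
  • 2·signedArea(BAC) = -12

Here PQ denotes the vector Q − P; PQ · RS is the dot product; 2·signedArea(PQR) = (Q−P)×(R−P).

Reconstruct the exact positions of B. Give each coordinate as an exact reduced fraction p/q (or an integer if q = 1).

1. B_x = -7/3  [2·signedArea(BAC) = -12 ∩ 2·signedArea(BAE) = 12]
2. B_y = -5/3  [2·signedArea(BAC) = -12 ∩ 2·signedArea(BAE) = 12]
   → B = (-7/3, -5/3)

B = (-7/3, -5/3)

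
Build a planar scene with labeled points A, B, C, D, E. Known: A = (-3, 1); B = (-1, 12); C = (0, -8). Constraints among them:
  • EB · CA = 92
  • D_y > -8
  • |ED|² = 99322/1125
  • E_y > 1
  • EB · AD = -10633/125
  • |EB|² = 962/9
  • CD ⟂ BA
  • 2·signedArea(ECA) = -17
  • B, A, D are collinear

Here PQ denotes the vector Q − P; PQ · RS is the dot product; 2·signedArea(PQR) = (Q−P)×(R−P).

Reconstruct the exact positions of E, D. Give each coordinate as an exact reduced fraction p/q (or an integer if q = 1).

1. E_x = -4/3  [2·signedArea(ECA) = -17 ∩ EB · CA = 92]
2. E_y = 5/3  [2·signedArea(ECA) = -17 ∩ EB · CA = 92]
   → E = (-4/3, 5/3)
3. D_x = -561/125  [B, A, D are collinear ∩ CD ⟂ BA]
4. D_y = -898/125  [B, A, D are collinear ∩ CD ⟂ BA]
   → D = (-561/125, -898/125)

D = (-561/125, -898/125)
E = (-4/3, 5/3)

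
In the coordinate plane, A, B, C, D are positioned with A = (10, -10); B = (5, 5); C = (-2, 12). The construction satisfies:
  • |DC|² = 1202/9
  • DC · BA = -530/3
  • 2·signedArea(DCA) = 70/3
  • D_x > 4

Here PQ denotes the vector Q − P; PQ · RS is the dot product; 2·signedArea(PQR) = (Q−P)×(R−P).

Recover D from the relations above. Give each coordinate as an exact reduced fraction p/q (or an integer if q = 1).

D = (13/3, 7/3)

1. D_x = 13/3  [2·signedArea(DCA) = 70/3 ∩ DC · BA = -530/3]
2. D_y = 7/3  [2·signedArea(DCA) = 70/3 ∩ DC · BA = -530/3]
   → D = (13/3, 7/3)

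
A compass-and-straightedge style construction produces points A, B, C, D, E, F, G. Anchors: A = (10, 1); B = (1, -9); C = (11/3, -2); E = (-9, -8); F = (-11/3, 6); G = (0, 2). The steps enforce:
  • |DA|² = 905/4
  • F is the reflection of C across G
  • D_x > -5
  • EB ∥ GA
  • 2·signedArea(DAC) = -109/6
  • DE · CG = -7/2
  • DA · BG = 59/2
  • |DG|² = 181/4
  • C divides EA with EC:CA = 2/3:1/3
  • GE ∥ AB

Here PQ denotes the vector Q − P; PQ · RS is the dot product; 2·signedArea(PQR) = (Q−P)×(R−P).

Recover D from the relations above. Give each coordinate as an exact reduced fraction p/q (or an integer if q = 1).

1. D_x = -9/2  [2·signedArea(DAC) = -109/6 ∩ DE · CG = -7/2]
2. D_y = -3  [2·signedArea(DAC) = -109/6 ∩ DE · CG = -7/2]
   → D = (-9/2, -3)

D = (-9/2, -3)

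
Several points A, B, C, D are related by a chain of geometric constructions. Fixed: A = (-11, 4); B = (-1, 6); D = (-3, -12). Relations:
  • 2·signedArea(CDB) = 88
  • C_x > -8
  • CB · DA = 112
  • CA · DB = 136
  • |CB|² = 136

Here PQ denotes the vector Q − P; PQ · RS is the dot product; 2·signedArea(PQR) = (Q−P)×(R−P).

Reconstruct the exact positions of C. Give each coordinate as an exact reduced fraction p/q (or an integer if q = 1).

C = (-7, -4)

1. C_x = -7  [CA · DB = 136 ∩ 2·signedArea(CDB) = 88]
2. C_y = -4  [CA · DB = 136 ∩ 2·signedArea(CDB) = 88]
   → C = (-7, -4)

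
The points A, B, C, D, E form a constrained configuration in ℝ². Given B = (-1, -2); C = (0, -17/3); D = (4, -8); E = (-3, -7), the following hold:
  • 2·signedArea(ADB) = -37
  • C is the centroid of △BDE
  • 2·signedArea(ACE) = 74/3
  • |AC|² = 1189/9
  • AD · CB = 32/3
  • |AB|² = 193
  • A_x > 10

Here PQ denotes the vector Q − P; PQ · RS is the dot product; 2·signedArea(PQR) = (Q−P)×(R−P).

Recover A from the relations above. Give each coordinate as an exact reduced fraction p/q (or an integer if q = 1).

1. A_x = 11  [2·signedArea(ACE) = 74/3 ∩ 2·signedArea(ADB) = -37]
2. A_y = -9  [2·signedArea(ACE) = 74/3 ∩ 2·signedArea(ADB) = -37]
   → A = (11, -9)

A = (11, -9)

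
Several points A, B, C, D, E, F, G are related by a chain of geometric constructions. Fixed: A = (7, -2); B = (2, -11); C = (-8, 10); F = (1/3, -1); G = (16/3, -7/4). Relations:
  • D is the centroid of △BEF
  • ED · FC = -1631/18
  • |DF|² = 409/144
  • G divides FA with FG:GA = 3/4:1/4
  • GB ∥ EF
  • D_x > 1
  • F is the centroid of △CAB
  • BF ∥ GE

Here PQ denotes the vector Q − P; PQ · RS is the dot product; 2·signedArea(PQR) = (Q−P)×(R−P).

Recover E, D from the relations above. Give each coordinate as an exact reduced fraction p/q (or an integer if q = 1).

1. E_x = 11/3  [GB ∥ EF ∩ BF ∥ GE]
2. E_y = 33/4  [GB ∥ EF ∩ BF ∥ GE]
   → E = (11/3, 33/4)
3. D_x = 2  [D is the centroid of △BEF]
4. D_y = -5/4  [D is the centroid of △BEF]
   → D = (2, -5/4)

D = (2, -5/4)
E = (11/3, 33/4)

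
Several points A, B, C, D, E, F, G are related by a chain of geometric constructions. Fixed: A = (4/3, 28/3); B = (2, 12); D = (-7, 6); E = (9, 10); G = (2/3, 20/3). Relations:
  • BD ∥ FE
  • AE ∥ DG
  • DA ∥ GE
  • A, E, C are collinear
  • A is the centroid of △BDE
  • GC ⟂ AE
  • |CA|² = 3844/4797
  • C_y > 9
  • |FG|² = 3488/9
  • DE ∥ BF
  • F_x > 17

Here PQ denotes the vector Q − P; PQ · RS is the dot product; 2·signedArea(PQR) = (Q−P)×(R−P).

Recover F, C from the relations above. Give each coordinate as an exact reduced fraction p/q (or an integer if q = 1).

C = (706/1599, 14800/1599)
F = (18, 16)

1. F_x = 18  [BD ∥ FE ∩ DE ∥ BF]
2. F_y = 16  [BD ∥ FE ∩ DE ∥ BF]
   → F = (18, 16)
3. C_x = 706/1599  [A, E, C are collinear ∩ GC ⟂ AE]
4. C_y = 14800/1599  [A, E, C are collinear ∩ GC ⟂ AE]
   → C = (706/1599, 14800/1599)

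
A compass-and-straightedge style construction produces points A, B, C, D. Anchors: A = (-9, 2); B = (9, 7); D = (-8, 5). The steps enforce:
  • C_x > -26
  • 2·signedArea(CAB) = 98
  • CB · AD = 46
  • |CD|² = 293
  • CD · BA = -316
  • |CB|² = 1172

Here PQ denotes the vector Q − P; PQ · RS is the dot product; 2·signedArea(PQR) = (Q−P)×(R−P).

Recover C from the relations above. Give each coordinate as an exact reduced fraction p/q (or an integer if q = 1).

C = (-25, 3)

1. C_x = -25  [CD · BA = -316 ∩ 2·signedArea(CAB) = 98]
2. C_y = 3  [CD · BA = -316 ∩ 2·signedArea(CAB) = 98]
   → C = (-25, 3)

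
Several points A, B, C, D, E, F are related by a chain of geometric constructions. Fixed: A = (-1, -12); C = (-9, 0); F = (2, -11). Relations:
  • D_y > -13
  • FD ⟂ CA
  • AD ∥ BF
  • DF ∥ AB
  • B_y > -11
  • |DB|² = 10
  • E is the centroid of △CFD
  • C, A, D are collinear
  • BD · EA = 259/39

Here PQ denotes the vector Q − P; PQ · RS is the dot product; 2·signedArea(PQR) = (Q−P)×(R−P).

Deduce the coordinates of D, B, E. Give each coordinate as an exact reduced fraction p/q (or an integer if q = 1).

1. D_x = -7/13  [C, A, D are collinear ∩ FD ⟂ CA]
2. D_y = -165/13  [C, A, D are collinear ∩ FD ⟂ CA]
   → D = (-7/13, -165/13)
3. B_x = 20/13  [AD ∥ BF ∩ DF ∥ AB]
4. B_y = -134/13  [AD ∥ BF ∩ DF ∥ AB]
   → B = (20/13, -134/13)
5. E_x = -98/39  [E is the centroid of △CFD]
6. E_y = -308/39  [E is the centroid of △CFD]
   → E = (-98/39, -308/39)

B = (20/13, -134/13)
D = (-7/13, -165/13)
E = (-98/39, -308/39)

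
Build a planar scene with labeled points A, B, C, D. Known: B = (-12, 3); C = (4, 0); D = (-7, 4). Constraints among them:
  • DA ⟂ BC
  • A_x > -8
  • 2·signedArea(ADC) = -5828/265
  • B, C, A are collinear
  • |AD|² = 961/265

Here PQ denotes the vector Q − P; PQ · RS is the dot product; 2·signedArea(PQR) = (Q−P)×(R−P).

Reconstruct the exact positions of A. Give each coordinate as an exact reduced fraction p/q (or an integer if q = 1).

A = (-1948/265, 564/265)

1. A_x = -1948/265  [B, C, A are collinear ∩ DA ⟂ BC]
2. A_y = 564/265  [B, C, A are collinear ∩ DA ⟂ BC]
   → A = (-1948/265, 564/265)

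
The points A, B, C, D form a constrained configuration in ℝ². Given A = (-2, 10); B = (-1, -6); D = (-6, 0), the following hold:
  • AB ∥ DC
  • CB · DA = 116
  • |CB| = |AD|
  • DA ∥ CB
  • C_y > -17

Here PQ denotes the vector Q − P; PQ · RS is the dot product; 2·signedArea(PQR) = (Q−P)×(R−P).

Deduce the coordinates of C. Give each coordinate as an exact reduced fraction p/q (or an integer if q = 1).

C = (-5, -16)

1. C_x = -5  [DA ∥ CB ∩ AB ∥ DC]
2. C_y = -16  [DA ∥ CB ∩ AB ∥ DC]
   → C = (-5, -16)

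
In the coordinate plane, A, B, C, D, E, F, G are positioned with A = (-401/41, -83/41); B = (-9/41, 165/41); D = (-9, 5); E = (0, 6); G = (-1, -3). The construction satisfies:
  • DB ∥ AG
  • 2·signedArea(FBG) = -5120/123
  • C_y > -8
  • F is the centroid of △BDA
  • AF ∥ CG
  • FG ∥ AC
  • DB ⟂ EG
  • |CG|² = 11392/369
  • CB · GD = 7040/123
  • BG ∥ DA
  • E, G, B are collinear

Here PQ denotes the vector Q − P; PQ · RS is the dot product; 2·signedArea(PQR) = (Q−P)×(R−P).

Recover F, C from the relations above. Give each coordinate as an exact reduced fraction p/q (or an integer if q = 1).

1. F_x = -19/3  [F is the centroid of △BDA]
2. F_y = 7/3  [F is the centroid of △BDA]
   → F = (-19/3, 7/3)
3. C_x = -547/123  [AF ∥ CG ∩ FG ∥ AC]
4. C_y = -905/123  [AF ∥ CG ∩ FG ∥ AC]
   → C = (-547/123, -905/123)

C = (-547/123, -905/123)
F = (-19/3, 7/3)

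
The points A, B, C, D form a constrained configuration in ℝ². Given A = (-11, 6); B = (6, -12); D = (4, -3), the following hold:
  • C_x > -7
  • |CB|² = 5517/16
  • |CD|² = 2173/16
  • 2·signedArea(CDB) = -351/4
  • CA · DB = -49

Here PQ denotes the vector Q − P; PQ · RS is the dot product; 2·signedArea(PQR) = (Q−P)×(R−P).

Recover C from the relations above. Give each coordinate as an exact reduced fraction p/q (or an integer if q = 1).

1. C_x = -27/4  [2·signedArea(CDB) = -351/4 ∩ CA · DB = -49]
2. C_y = 3/2  [2·signedArea(CDB) = -351/4 ∩ CA · DB = -49]
   → C = (-27/4, 3/2)

C = (-27/4, 3/2)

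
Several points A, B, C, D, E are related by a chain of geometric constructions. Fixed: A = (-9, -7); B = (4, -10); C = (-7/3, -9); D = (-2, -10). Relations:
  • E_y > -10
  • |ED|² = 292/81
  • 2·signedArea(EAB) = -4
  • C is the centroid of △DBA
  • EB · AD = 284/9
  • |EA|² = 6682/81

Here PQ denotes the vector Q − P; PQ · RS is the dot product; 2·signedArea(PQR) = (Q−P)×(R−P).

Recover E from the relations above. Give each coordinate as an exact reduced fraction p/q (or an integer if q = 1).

1. E_x = -2/9  [2·signedArea(EAB) = -4 ∩ EB · AD = 284/9]
2. E_y = -28/3  [2·signedArea(EAB) = -4 ∩ EB · AD = 284/9]
   → E = (-2/9, -28/3)

E = (-2/9, -28/3)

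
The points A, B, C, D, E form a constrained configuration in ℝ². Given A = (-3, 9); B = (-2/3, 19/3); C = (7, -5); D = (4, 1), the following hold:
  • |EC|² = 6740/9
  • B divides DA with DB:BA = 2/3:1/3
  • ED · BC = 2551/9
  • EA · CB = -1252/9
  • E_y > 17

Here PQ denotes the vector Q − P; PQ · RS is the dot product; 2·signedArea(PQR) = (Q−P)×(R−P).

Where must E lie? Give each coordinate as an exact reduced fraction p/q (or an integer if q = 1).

E = (-25/3, 53/3)

1. E_x = -25/3  [line -23/3·x + 34/3·y + -2377/9 = 0 ∩ |EC|² = 6740/9]
2. E_y = 53/3  [line -23/3·x + 34/3·y + -2377/9 = 0 ∩ |EC|² = 6740/9]
   → E = (-25/3, 53/3)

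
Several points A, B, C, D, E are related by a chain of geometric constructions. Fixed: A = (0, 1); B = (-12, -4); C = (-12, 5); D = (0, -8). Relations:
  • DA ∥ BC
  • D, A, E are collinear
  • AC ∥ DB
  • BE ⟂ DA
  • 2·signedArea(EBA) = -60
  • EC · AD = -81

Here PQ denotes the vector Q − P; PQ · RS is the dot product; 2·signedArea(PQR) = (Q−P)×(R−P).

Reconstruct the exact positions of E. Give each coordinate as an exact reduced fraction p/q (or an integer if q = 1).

1. E_x = 0  [D, A, E are collinear ∩ BE ⟂ DA]
2. E_y = -4  [D, A, E are collinear ∩ BE ⟂ DA]
   → E = (0, -4)

E = (0, -4)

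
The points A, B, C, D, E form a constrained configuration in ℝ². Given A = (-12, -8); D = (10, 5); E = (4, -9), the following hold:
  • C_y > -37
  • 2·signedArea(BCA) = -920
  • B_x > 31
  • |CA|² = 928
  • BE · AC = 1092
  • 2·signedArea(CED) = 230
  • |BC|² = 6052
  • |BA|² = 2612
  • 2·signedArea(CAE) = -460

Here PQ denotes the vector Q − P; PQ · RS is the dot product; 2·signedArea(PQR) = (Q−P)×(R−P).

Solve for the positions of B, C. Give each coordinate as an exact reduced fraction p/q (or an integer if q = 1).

B = (32, 18)
C = (-24, -36)

1. C_x = -24  [2·signedArea(CAE) = -460 ∩ 2·signedArea(CED) = 230]
2. C_y = -36  [2·signedArea(CAE) = -460 ∩ 2·signedArea(CED) = 230]
   → C = (-24, -36)
3. B_x = 32  [2·signedArea(BCA) = -920 ∩ BE · AC = 1092]
4. B_y = 18  [2·signedArea(BCA) = -920 ∩ BE · AC = 1092]
   → B = (32, 18)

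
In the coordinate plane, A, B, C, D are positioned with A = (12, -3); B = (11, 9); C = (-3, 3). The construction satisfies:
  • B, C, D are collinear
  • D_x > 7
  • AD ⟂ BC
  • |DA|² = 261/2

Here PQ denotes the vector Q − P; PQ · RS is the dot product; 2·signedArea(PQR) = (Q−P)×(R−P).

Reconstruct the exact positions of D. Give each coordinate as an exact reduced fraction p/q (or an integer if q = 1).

1. D_x = 15/2  [B, C, D are collinear ∩ AD ⟂ BC]
2. D_y = 15/2  [B, C, D are collinear ∩ AD ⟂ BC]
   → D = (15/2, 15/2)

D = (15/2, 15/2)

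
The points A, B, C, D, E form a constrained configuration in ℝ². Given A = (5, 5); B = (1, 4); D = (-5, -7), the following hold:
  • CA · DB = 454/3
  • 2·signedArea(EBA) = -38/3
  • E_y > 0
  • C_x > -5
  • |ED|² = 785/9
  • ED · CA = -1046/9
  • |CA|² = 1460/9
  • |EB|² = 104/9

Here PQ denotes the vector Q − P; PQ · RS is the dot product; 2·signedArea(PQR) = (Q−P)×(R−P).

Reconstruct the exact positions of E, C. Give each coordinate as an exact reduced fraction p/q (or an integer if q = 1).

1. E_x = 1/3  [line -1·x + 4·y + -7/3 = 0 ∩ |ED|² = 785/9]
2. E_y = 2/3  [line -1·x + 4·y + -7/3 = 0 ∩ |ED|² = 785/9]
   → E = (1/3, 2/3)
3. C_x = -13/3  [CA · DB = 454/3 ∩ ED · CA = -1046/9]
4. C_y = -11/3  [CA · DB = 454/3 ∩ ED · CA = -1046/9]
   → C = (-13/3, -11/3)

C = (-13/3, -11/3)
E = (1/3, 2/3)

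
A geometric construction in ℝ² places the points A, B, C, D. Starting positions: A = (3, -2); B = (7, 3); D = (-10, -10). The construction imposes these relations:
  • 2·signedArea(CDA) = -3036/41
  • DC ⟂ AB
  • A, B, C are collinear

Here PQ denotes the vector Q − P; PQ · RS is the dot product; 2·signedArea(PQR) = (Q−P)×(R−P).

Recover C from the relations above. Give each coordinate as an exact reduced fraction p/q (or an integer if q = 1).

C = (-245/41, -542/41)

1. C_x = -245/41  [A, B, C are collinear ∩ DC ⟂ AB]
2. C_y = -542/41  [A, B, C are collinear ∩ DC ⟂ AB]
   → C = (-245/41, -542/41)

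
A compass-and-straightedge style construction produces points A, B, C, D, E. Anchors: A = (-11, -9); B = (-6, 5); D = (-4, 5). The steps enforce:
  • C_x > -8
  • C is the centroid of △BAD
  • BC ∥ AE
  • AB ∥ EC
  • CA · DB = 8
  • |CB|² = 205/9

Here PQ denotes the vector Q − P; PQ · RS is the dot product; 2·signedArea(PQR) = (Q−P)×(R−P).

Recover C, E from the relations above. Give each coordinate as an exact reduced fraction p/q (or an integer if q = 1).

1. C_x = -7  [C is the centroid of △BAD]
2. C_y = 1/3  [C is the centroid of △BAD]
   → C = (-7, 1/3)
3. E_x = -12  [AB ∥ EC ∩ BC ∥ AE]
4. E_y = -41/3  [AB ∥ EC ∩ BC ∥ AE]
   → E = (-12, -41/3)

C = (-7, 1/3)
E = (-12, -41/3)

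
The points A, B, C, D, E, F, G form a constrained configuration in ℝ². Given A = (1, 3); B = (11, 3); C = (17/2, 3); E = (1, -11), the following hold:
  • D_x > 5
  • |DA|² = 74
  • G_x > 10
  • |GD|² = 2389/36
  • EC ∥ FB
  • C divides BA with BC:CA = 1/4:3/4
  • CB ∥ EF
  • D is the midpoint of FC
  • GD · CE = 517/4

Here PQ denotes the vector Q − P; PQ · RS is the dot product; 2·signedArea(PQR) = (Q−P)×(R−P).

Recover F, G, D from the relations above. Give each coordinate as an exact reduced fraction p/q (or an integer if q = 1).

D = (6, -4)
F = (7/2, -11)
G = (61/6, 3)

1. F_x = 7/2  [EC ∥ FB ∩ CB ∥ EF]
2. F_y = -11  [EC ∥ FB ∩ CB ∥ EF]
   → F = (7/2, -11)
3. D_x = 6  [D is the midpoint of FC]
4. D_y = -4  [D is the midpoint of FC]
   → D = (6, -4)
5. G_x = 61/6  [line 15/2·x + 14·y + -473/4 = 0 ∩ |GD|² = 2389/36]
6. G_y = 3  [line 15/2·x + 14·y + -473/4 = 0 ∩ |GD|² = 2389/36]
   → G = (61/6, 3)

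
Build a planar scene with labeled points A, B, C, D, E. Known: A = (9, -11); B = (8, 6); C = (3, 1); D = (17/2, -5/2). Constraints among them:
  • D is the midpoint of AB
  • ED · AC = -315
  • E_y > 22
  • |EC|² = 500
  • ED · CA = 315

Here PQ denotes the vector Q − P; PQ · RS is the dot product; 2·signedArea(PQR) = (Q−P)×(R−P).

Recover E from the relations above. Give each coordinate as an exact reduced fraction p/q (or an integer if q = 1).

E = (7, 23)

1. E_x = 7  [line 6·x + -12·y + 234 = 0 ∩ |EC|² = 500]
2. E_y = 23  [line 6·x + -12·y + 234 = 0 ∩ |EC|² = 500]
   → E = (7, 23)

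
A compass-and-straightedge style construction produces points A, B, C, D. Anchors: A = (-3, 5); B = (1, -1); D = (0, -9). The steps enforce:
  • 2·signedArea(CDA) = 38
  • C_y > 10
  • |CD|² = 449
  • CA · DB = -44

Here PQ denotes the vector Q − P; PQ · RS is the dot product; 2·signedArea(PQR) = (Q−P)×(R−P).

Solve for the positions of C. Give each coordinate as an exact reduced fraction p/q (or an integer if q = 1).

1. C_x = -7  [2·signedArea(CDA) = 38 ∩ CA · DB = -44]
2. C_y = 11  [2·signedArea(CDA) = 38 ∩ CA · DB = -44]
   → C = (-7, 11)

C = (-7, 11)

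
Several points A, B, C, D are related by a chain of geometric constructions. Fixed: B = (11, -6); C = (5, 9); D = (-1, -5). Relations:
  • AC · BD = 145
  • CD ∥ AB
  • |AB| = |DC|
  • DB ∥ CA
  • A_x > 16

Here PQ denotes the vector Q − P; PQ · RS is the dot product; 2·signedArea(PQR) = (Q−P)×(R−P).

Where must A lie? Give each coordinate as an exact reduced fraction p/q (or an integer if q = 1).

A = (17, 8)

1. A_x = 17  [CD ∥ AB ∩ DB ∥ CA]
2. A_y = 8  [CD ∥ AB ∩ DB ∥ CA]
   → A = (17, 8)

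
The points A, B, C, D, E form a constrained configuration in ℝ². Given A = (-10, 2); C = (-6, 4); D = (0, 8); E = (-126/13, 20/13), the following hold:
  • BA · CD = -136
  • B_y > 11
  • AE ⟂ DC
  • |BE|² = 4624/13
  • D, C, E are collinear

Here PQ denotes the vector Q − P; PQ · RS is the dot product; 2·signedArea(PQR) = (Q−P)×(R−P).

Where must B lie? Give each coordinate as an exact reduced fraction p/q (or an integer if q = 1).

B = (6, 12)

1. B_x = 6  [line -6·x + -4·y + 84 = 0 ∩ |BE|² = 4624/13]
2. B_y = 12  [line -6·x + -4·y + 84 = 0 ∩ |BE|² = 4624/13]
   → B = (6, 12)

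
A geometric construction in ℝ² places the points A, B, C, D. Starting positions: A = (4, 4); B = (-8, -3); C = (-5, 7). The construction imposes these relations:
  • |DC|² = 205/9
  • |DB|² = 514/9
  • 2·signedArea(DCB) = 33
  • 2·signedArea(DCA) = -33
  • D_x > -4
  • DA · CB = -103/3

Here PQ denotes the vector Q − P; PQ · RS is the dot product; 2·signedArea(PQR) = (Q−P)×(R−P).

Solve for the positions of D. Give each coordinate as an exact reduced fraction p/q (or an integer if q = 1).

D = (-3, 8/3)

1. D_x = -3  [2·signedArea(DCB) = 33 ∩ 2·signedArea(DCA) = -33]
2. D_y = 8/3  [2·signedArea(DCB) = 33 ∩ 2·signedArea(DCA) = -33]
   → D = (-3, 8/3)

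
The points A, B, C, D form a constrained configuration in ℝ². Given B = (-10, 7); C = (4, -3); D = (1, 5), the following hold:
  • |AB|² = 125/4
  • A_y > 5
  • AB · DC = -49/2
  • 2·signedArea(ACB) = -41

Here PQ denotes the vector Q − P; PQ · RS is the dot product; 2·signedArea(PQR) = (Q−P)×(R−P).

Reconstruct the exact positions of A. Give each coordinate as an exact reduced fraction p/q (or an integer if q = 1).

1. A_x = -9/2  [2·signedArea(ACB) = -41 ∩ AB · DC = -49/2]
2. A_y = 6  [2·signedArea(ACB) = -41 ∩ AB · DC = -49/2]
   → A = (-9/2, 6)

A = (-9/2, 6)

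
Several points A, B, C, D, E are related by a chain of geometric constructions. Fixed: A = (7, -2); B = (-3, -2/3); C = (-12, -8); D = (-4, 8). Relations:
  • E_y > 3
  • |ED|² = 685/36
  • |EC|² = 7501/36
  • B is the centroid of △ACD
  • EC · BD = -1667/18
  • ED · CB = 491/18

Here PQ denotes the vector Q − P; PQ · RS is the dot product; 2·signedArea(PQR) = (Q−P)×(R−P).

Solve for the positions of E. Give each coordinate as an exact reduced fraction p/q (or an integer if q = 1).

1. E_x = -7/2  [ED · CB = 491/18 ∩ EC · BD = -1667/18]
2. E_y = 11/3  [ED · CB = 491/18 ∩ EC · BD = -1667/18]
   → E = (-7/2, 11/3)

E = (-7/2, 11/3)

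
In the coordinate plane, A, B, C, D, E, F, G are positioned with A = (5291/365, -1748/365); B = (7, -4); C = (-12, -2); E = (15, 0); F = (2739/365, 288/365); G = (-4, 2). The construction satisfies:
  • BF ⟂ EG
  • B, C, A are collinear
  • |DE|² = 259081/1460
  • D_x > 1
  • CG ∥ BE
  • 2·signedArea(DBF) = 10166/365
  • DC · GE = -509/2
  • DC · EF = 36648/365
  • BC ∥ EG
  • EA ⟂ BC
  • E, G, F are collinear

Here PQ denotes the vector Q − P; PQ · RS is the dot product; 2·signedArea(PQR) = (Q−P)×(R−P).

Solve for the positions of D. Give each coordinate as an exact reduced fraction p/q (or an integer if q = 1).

1. D_x = 1279/730  [line -1748/365·x + 184/365·y + 2806/365 = 0 ∩ |DE|² = 259081/1460]
2. D_y = 509/365  [line -1748/365·x + 184/365·y + 2806/365 = 0 ∩ |DE|² = 259081/1460]
   → D = (1279/730, 509/365)

D = (1279/730, 509/365)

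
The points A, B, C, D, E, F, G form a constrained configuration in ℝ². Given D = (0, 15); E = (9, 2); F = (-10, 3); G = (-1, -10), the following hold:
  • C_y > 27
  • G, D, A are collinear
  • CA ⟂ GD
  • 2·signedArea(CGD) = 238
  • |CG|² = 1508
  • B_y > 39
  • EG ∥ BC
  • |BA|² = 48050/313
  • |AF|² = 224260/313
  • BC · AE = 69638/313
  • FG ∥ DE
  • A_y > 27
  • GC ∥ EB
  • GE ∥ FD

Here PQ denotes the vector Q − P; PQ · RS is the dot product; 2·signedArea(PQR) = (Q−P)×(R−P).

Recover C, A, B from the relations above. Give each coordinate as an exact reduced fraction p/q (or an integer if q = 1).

A = (158/313, 8645/313)
B = (1, 40)
C = (-9, 28)

1. C_x = -9  [line -25·x + 1·y + -253 = 0 ∩ |CG|² = 1508]
2. C_y = 28  [line -25·x + 1·y + -253 = 0 ∩ |CG|² = 1508]
   → C = (-9, 28)
3. A_x = 158/313  [G, D, A are collinear ∩ CA ⟂ GD]
4. A_y = 8645/313  [G, D, A are collinear ∩ CA ⟂ GD]
   → A = (158/313, 8645/313)
5. B_x = 1  [EG ∥ BC ∩ GC ∥ EB]
6. B_y = 40  [EG ∥ BC ∩ GC ∥ EB]
   → B = (1, 40)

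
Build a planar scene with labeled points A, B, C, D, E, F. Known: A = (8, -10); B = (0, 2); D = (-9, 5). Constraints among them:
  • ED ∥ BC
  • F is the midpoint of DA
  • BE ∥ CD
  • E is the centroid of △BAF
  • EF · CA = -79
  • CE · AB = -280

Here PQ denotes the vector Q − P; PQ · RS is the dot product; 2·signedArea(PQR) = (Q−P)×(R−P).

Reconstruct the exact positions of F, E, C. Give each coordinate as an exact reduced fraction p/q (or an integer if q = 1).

1. F_x = -1/2  [F is the midpoint of DA]
2. F_y = -5/2  [F is the midpoint of DA]
   → F = (-1/2, -5/2)
3. E_x = 5/2  [E is the centroid of △BAF]
4. E_y = -7/2  [E is the centroid of △BAF]
   → E = (5/2, -7/2)
5. C_x = -23/2  [BE ∥ CD ∩ ED ∥ BC]
6. C_y = 21/2  [BE ∥ CD ∩ ED ∥ BC]
   → C = (-23/2, 21/2)

C = (-23/2, 21/2)
E = (5/2, -7/2)
F = (-1/2, -5/2)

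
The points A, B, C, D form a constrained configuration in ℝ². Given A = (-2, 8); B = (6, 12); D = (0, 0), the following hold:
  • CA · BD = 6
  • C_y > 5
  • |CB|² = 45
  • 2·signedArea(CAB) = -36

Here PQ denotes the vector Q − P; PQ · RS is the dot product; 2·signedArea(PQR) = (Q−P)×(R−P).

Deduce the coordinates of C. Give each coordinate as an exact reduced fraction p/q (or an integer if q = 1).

1. C_x = 3  [CA · BD = 6 ∩ 2·signedArea(CAB) = -36]
2. C_y = 6  [CA · BD = 6 ∩ 2·signedArea(CAB) = -36]
   → C = (3, 6)

C = (3, 6)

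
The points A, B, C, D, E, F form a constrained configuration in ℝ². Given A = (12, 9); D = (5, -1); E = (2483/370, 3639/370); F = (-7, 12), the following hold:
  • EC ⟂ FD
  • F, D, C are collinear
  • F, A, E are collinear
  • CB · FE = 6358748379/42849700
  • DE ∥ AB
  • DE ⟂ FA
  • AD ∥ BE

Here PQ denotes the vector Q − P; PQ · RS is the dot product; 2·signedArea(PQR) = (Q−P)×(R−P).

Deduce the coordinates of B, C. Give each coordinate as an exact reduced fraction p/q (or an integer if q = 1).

1. B_x = 5073/370  [AD ∥ BE ∩ DE ∥ AB]
2. B_y = 7339/370  [AD ∥ BE ∩ DE ∥ AB]
   → B = (5073/370, 7339/370)
3. C_x = 22399/57905  [F, D, C are collinear ∩ EC ⟂ FD]
4. C_y = 462963/115810  [F, D, C are collinear ∩ EC ⟂ FD]
   → C = (22399/57905, 462963/115810)

B = (5073/370, 7339/370)
C = (22399/57905, 462963/115810)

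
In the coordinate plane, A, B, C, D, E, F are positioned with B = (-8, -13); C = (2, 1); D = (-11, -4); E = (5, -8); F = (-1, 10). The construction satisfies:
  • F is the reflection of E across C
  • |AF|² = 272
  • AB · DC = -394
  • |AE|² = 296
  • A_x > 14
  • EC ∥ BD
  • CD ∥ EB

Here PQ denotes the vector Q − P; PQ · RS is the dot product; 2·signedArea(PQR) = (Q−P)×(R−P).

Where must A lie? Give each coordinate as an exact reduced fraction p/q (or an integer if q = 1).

A = (15, 6)

1. A_x = 15  [line -13·x + -5·y + 225 = 0 ∩ |AF|² = 272]
2. A_y = 6  [line -13·x + -5·y + 225 = 0 ∩ |AF|² = 272]
   → A = (15, 6)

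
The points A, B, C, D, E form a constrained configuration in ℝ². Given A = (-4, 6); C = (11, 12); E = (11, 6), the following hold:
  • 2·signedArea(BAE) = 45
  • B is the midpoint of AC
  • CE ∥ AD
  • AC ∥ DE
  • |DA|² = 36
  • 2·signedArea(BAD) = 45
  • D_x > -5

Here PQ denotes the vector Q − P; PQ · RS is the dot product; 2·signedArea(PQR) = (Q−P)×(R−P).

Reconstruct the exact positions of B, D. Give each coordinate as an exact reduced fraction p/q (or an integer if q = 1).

1. B_x = 7/2  [B is the midpoint of AC]
2. B_y = 9  [B is the midpoint of AC]
   → B = (7/2, 9)
3. D_x = -4  [AC ∥ DE ∩ CE ∥ AD]
4. D_y = 0  [AC ∥ DE ∩ CE ∥ AD]
   → D = (-4, 0)

B = (7/2, 9)
D = (-4, 0)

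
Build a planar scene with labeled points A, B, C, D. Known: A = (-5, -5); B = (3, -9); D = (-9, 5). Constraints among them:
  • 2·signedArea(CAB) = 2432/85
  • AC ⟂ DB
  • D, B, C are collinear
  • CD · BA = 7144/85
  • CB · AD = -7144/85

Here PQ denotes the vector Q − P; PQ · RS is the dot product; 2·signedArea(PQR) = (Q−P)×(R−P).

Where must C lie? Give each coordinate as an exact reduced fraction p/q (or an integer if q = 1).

1. C_x = -201/85  [D, B, C are collinear ∩ AC ⟂ DB]
2. C_y = -233/85  [D, B, C are collinear ∩ AC ⟂ DB]
   → C = (-201/85, -233/85)

C = (-201/85, -233/85)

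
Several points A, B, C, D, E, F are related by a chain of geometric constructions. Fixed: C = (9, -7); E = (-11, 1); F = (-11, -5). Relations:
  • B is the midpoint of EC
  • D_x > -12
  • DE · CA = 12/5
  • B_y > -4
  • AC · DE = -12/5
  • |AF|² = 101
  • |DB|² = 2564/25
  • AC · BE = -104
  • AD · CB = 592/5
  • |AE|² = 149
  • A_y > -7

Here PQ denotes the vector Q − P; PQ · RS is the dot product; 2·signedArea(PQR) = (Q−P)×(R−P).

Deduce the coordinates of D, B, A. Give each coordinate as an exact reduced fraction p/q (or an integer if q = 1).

1. B_x = -1  [B is the midpoint of EC]
2. B_y = -3  [B is the midpoint of EC]
   → B = (-1, -3)
3. A_x = -1  [line 10·x + -4·y + -14 = 0 ∩ |AF|² = 101]
4. A_y = -6  [line 10·x + -4·y + -14 = 0 ∩ |AF|² = 101]
   → A = (-1, -6)
5. D_x = -11  [DE · CA = 12/5 ∩ AD · CB = 592/5]
6. D_y = -7/5  [DE · CA = 12/5 ∩ AD · CB = 592/5]
   → D = (-11, -7/5)

A = (-1, -6)
B = (-1, -3)
D = (-11, -7/5)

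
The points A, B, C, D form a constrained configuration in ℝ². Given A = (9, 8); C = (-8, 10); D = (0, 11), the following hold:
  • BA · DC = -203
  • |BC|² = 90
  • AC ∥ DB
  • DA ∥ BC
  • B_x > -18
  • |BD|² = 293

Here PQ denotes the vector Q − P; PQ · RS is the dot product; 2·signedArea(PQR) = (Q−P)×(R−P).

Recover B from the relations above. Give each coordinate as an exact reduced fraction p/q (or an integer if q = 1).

1. B_x = -17  [DA ∥ BC ∩ AC ∥ DB]
2. B_y = 13  [DA ∥ BC ∩ AC ∥ DB]
   → B = (-17, 13)

B = (-17, 13)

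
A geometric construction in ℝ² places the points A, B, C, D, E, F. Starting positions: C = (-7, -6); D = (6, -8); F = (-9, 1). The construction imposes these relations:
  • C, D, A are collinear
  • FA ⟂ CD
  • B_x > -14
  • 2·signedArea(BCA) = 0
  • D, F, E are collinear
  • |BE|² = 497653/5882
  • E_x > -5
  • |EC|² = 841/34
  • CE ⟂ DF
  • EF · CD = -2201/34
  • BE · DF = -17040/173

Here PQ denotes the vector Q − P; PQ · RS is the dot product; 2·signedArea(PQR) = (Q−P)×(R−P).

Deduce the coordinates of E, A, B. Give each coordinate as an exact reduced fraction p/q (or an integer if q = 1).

1. E_x = -151/34  [D, F, E are collinear ∩ CE ⟂ DF]
2. E_y = -59/34  [D, F, E are collinear ∩ CE ⟂ DF]
   → E = (-151/34, -59/34)
3. A_x = -1731/173  [C, D, A are collinear ∩ FA ⟂ CD]
4. A_y = -958/173  [C, D, A are collinear ∩ FA ⟂ CD]
   → A = (-1731/173, -958/173)
5. B_x = -2251/173  [2·signedArea(BCA) = 0 ∩ BE · DF = -17040/173]
6. B_y = -878/173  [2·signedArea(BCA) = 0 ∩ BE · DF = -17040/173]
   → B = (-2251/173, -878/173)

A = (-1731/173, -958/173)
B = (-2251/173, -878/173)
E = (-151/34, -59/34)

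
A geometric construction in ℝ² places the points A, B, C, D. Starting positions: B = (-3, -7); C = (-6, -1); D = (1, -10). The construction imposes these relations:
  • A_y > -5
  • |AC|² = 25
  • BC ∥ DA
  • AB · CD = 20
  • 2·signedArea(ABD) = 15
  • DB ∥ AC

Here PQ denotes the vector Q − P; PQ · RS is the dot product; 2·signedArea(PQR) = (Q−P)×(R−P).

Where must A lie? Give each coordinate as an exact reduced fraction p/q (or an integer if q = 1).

1. A_x = -2  [DB ∥ AC ∩ BC ∥ DA]
2. A_y = -4  [DB ∥ AC ∩ BC ∥ DA]
   → A = (-2, -4)

A = (-2, -4)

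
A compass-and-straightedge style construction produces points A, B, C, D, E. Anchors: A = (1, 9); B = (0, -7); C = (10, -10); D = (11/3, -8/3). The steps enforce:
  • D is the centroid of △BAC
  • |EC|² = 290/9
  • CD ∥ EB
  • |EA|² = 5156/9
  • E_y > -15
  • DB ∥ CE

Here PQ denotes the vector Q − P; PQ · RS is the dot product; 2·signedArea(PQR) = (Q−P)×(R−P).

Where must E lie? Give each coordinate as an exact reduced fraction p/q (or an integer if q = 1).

1. E_x = 19/3  [CD ∥ EB ∩ DB ∥ CE]
2. E_y = -43/3  [CD ∥ EB ∩ DB ∥ CE]
   → E = (19/3, -43/3)

E = (19/3, -43/3)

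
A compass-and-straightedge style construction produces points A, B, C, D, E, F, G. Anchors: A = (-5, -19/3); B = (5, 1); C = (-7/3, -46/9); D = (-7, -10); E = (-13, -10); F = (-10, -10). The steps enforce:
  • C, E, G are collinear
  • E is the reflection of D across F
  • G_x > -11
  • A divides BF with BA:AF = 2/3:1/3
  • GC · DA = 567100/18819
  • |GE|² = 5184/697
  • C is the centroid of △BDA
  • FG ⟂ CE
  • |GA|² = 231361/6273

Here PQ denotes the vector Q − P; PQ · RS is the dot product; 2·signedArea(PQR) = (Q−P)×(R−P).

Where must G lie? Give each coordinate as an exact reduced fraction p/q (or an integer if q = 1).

1. G_x = -7333/697  [C, E, G are collinear ∩ FG ⟂ CE]
2. G_y = -6178/697  [C, E, G are collinear ∩ FG ⟂ CE]
   → G = (-7333/697, -6178/697)

G = (-7333/697, -6178/697)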